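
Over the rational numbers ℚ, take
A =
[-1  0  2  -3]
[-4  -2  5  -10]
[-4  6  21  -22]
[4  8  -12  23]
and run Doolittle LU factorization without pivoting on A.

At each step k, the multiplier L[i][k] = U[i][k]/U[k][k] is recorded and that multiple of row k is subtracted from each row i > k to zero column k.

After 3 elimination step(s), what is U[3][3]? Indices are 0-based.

U[3][3] = 3

[col 0] pivot -1
  R1 -= 4*R0 → (0, -2, -3, 2)  (L[1][0] := 4)
  R2 -= 4*R0 → (0, 6, 13, -10)  (L[2][0] := 4)
  R3 -= -4*R0 → (0, 8, -4, 11)  (L[3][0] := -4)
[col 1] pivot -2
  R2 -= -3*R1 → (0, 0, 4, -4)  (L[2][1] := -3)
  R3 -= -4*R1 → (0, 0, -16, 19)  (L[3][1] := -4)
[col 2] pivot 4
  R3 -= -4*R2 → (0, 0, 0, 3)  (L[3][2] := -4)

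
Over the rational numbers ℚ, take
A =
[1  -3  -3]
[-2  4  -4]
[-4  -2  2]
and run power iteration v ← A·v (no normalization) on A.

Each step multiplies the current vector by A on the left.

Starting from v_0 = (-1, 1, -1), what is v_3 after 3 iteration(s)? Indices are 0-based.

v_3 = (-109, 294, 8)

v_0 = (-1, 1, -1).
v_1 = A·v_0 = (-1, 10, 0).
v_2 = A·v_1 = (-31, 42, -16).
v_3 = A·v_2 = (-109, 294, 8).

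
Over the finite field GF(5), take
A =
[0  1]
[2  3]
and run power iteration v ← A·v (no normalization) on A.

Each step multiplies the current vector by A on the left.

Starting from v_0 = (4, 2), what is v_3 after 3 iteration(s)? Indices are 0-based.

v_0 = (4, 2).
v_1 = A·v_0 = (2, 4).
v_2 = A·v_1 = (4, 1).
v_3 = A·v_2 = (1, 1).

v_3 = (1, 1)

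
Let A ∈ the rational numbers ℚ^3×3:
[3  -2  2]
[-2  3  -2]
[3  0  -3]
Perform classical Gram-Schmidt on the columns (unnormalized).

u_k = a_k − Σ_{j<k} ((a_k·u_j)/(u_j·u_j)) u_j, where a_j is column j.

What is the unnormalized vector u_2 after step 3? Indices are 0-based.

u_2 = (189/142, 63/71, -105/142)

Step 1: u_0 = a_0 = (3, -2, 3).
Step 2: u_1 = a_1 − (-6/11)·u_0 = (-4/11, 21/11, 18/11).
Step 3: u_2 = a_2 − (1/22)·u_0 − (-104/71)·u_1 = (189/142, 63/71, -105/142).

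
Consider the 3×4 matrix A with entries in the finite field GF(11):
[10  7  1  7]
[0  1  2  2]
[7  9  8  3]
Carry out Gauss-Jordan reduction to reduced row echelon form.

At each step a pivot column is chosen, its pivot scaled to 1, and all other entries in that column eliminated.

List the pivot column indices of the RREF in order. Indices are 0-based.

[1] R0 /= 10  ⇒  (1, 4, 10, 4)
     R2 -= 7·R0  ⇒  (0, 3, 4, 8)
[2] R1 /= 1  ⇒  (0, 1, 2, 2)
     R0 -= 4·R1  ⇒  (1, 0, 2, 7)
     R2 -= 3·R1  ⇒  (0, 0, 9, 2)
[3] R2 /= 9  ⇒  (0, 0, 1, 10)
     R0 -= 2·R2  ⇒  (1, 0, 0, 9)
     R1 -= 2·R2  ⇒  (0, 1, 0, 4)

pivot columns: 0, 1, 2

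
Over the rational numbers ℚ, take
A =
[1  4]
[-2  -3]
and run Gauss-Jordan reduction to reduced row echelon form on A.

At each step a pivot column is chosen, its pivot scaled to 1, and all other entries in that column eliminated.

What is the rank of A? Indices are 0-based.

[1] R0 /= 1  ⇒  (1, 4)
     R1 -= -2·R0  ⇒  (0, 5)
[2] R1 /= 5  ⇒  (0, 1)
     R0 -= 4·R1  ⇒  (1, 0)

rank = 2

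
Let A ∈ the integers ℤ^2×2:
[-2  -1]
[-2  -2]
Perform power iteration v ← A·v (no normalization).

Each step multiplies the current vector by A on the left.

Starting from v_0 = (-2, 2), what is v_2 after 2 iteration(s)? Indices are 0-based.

v_0 = (-2, 2).
v_1 = A·v_0 = (2, 0).
v_2 = A·v_1 = (-4, -4).

v_2 = (-4, -4)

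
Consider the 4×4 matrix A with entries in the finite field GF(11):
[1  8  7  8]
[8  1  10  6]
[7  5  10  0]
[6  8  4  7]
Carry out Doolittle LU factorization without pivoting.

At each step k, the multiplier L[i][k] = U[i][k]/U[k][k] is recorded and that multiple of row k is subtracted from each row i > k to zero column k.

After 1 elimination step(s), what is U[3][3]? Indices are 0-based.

[col 0] pivot 1
  R1 -= 8*R0 → (0, 3, 9, 8)  (L[1][0] := 8)
  R2 -= 7*R0 → (0, 4, 5, 10)  (L[2][0] := 7)
  R3 -= 6*R0 → (0, 4, 6, 3)  (L[3][0] := 6)

U[3][3] = 3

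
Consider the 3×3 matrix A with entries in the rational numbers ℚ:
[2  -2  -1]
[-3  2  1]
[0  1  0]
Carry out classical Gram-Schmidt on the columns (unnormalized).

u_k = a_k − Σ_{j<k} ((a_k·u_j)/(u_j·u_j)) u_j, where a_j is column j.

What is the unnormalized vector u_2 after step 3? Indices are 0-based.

Step 1: u_0 = a_0 = (2, -3, 0).
Step 2: u_1 = a_1 − (-10/13)·u_0 = (-6/13, -4/13, 1).
Step 3: u_2 = a_2 − (-5/13)·u_0 − (2/17)·u_1 = (-3/17, -2/17, -2/17).

u_2 = (-3/17, -2/17, -2/17)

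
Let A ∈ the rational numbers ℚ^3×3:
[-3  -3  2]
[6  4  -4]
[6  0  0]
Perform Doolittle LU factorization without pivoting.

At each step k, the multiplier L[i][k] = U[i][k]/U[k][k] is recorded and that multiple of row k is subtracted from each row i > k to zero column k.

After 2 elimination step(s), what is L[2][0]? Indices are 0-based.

L[2][0] = -2

k=0: U[0][0]=-3
  eliminate (1,0): mult=-2, new row 1: (0, -2, 0); set L[1][0]=-2
  eliminate (2,0): mult=-2, new row 2: (0, -6, 4); set L[2][0]=-2
k=1: U[1][1]=-2
  eliminate (2,1): mult=3, new row 2: (0, 0, 4); set L[2][1]=3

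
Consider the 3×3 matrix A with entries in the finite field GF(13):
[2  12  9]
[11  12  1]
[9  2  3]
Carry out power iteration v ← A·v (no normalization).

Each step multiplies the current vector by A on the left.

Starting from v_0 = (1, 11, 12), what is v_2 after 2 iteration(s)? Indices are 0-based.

v_0 = (1, 11, 12).
v_1 = A·v_0 = (8, 12, 2).
v_2 = A·v_1 = (9, 0, 11).

v_2 = (9, 0, 11)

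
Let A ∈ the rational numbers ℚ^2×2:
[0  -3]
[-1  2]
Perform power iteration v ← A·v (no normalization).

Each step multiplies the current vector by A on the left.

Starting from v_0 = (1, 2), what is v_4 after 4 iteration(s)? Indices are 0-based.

v_0 = (1, 2).
v_1 = A·v_0 = (-6, 3).
v_2 = A·v_1 = (-9, 12).
v_3 = A·v_2 = (-36, 33).
v_4 = A·v_3 = (-99, 102).

v_4 = (-99, 102)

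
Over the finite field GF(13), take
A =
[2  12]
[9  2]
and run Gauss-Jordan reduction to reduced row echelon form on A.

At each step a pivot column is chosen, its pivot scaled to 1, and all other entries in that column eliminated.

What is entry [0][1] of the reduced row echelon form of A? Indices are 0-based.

M[0][1] = 6

[1] R0 /= 2  ⇒  (1, 6)
     R1 -= 9·R0  ⇒  (0, 0)
column 1 empty below row 1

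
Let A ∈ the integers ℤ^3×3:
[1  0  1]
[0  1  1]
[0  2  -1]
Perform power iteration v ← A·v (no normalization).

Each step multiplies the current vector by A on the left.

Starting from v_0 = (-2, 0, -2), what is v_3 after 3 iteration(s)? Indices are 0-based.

v_3 = (-8, -6, 6)

v_0 = (-2, 0, -2).
v_1 = A·v_0 = (-4, -2, 2).
v_2 = A·v_1 = (-2, 0, -6).
v_3 = A·v_2 = (-8, -6, 6).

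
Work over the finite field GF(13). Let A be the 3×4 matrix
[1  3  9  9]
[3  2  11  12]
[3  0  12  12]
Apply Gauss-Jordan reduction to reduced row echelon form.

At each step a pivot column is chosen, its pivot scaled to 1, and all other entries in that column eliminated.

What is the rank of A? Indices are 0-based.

pivot(0,0)=1: scale R0 → (1, 3, 9, 9)
  clear (1,0): R1 −= (3)R0 → (0, 6, 10, 11)
  clear (2,0): R2 −= (3)R0 → (0, 4, 11, 11)
pivot(1,1)=6: scale R1 → (0, 1, 6, 4)
  clear (0,1): R0 −= (3)R1 → (1, 0, 4, 10)
  clear (2,1): R2 −= (4)R1 → (0, 0, 0, 8)
col 2: no nonzero at/below row 2; advance.
pivot(2,3)=8: scale R2 → (0, 0, 0, 1)
  clear (0,3): R0 −= (10)R2 → (1, 0, 4, 0)
  clear (1,3): R1 −= (4)R2 → (0, 1, 6, 0)

rank = 3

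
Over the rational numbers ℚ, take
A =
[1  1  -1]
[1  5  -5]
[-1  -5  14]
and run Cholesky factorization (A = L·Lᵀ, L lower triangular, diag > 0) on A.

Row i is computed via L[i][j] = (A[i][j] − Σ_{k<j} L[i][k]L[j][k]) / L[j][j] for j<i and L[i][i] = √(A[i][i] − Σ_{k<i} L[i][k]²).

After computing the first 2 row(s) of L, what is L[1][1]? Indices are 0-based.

L[1][1] = 2

Step 1: L[0][0] = √(1) = 1.
  L[1][0] = (1) / L[0][0] = 1.
Step 2: L[1][1] = √(4) = 2.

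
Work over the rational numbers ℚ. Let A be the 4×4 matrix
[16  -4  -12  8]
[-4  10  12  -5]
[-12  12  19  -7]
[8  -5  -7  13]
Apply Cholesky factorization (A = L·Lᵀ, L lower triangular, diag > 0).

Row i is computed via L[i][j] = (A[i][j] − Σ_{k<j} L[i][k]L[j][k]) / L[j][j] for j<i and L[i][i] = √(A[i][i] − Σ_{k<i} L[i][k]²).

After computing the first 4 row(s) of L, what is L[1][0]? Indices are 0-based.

Step 1: L[0][0] = √(16) = 4.
  L[1][0] = (-4) / L[0][0] = -1.
Step 2: L[1][1] = √(9) = 3.
  L[2][0] = (-12) / L[0][0] = -3.
  L[2][1] = (9) / L[1][1] = 3.
Step 3: L[2][2] = √(1) = 1.
  L[3][0] = (8) / L[0][0] = 2.
  L[3][1] = (-3) / L[1][1] = -1.
  L[3][2] = (2) / L[2][2] = 2.
Step 4: L[3][3] = √(4) = 2.

L[1][0] = -1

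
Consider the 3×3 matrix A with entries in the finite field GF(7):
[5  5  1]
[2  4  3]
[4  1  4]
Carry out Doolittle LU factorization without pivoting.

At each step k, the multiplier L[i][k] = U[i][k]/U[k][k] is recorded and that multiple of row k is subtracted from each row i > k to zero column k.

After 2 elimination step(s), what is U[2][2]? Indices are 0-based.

[col 0] pivot 5
  R1 -= 6*R0 → (0, 2, 4)  (L[1][0] := 6)
  R2 -= 5*R0 → (0, 4, 6)  (L[2][0] := 5)
[col 1] pivot 2
  R2 -= 2*R1 → (0, 0, 5)  (L[2][1] := 2)

U[2][2] = 5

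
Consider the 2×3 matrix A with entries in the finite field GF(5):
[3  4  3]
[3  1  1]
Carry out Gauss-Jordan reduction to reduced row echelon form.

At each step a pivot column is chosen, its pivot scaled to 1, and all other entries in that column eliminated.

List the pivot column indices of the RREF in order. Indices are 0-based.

pivot columns: 0, 1

pivot(0,0)=3: scale R0 → (1, 3, 1)
  clear (1,0): R1 −= (3)R0 → (0, 2, 3)
pivot(1,1)=2: scale R1 → (0, 1, 4)
  clear (0,1): R0 −= (3)R1 → (1, 0, 4)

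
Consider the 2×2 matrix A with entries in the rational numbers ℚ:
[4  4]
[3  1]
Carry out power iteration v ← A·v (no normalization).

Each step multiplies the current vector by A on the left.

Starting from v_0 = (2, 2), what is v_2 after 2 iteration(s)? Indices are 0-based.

v_2 = (96, 56)

v_0 = (2, 2).
v_1 = A·v_0 = (16, 8).
v_2 = A·v_1 = (96, 56).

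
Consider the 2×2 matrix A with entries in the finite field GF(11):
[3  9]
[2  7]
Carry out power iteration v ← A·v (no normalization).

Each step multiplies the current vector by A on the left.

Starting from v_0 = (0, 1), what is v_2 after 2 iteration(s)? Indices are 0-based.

v_2 = (2, 1)

v_0 = (0, 1).
v_1 = A·v_0 = (9, 7).
v_2 = A·v_1 = (2, 1).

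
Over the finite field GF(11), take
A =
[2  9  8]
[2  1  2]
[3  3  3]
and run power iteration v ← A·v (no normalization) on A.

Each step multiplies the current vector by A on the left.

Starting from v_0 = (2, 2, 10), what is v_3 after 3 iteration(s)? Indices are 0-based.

v_0 = (2, 2, 10).
v_1 = A·v_0 = (3, 4, 9).
v_2 = A·v_1 = (4, 6, 4).
v_3 = A·v_2 = (6, 0, 9).

v_3 = (6, 0, 9)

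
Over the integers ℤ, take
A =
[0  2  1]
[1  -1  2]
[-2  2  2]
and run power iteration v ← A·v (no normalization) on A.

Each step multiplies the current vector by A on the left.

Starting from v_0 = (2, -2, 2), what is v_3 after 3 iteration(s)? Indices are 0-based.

v_0 = (2, -2, 2).
v_1 = A·v_0 = (-2, 8, -4).
v_2 = A·v_1 = (12, -18, 12).
v_3 = A·v_2 = (-24, 54, -36).

v_3 = (-24, 54, -36)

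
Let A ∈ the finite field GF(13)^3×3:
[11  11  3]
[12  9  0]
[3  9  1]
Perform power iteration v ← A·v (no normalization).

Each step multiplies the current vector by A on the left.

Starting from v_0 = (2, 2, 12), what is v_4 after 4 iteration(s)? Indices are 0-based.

v_4 = (2, 12, 2)

v_0 = (2, 2, 12).
v_1 = A·v_0 = (2, 3, 10).
v_2 = A·v_1 = (7, 12, 4).
v_3 = A·v_2 = (0, 10, 3).
v_4 = A·v_3 = (2, 12, 2).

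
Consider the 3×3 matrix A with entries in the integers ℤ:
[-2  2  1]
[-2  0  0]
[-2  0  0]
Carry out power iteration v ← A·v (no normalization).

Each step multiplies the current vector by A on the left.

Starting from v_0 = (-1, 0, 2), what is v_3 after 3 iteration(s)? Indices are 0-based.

v_3 = (-20, 4, 4)

v_0 = (-1, 0, 2).
v_1 = A·v_0 = (4, 2, 2).
v_2 = A·v_1 = (-2, -8, -8).
v_3 = A·v_2 = (-20, 4, 4).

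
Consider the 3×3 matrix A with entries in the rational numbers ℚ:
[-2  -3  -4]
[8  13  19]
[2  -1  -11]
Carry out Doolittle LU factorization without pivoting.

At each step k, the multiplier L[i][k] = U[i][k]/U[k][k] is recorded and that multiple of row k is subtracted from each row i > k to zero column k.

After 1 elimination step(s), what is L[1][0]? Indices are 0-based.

L[1][0] = -4

k=0: U[0][0]=-2
  eliminate (1,0): mult=-4, new row 1: (0, 1, 3); set L[1][0]=-4
  eliminate (2,0): mult=-1, new row 2: (0, -4, -15); set L[2][0]=-1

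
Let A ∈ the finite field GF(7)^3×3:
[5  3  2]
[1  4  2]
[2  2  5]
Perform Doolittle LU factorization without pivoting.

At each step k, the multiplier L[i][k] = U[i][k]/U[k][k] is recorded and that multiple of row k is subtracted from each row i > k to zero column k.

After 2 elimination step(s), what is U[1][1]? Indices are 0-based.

U[1][1] = 2

Step 1: pivot at (0,0) is 5.
  row1 ← row1 − (3)·row0  ⇒  L[1][0]=3, U row1=(0, 2, 3)
  row2 ← row2 − (6)·row0  ⇒  L[2][0]=6, U row2=(0, 5, 0)
Step 2: pivot at (1,1) is 2.
  row2 ← row2 − (6)·row1  ⇒  L[2][1]=6, U row2=(0, 0, 3)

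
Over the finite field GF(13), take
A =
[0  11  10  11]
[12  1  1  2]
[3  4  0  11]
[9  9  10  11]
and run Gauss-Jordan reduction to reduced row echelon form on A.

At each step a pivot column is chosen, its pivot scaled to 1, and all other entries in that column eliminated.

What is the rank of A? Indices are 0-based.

step 1: exchange rows 0,1
step 1: normalize row 0 (÷12) = (1, 12, 12, 11)
  row 2: subtract 3×row0 = (0, 7, 3, 4)
  row 3: subtract 9×row0 = (0, 5, 6, 3)
step 2: normalize row 1 (÷11) = (0, 1, 8, 1)
  row 0: subtract 12×row1 = (1, 0, 7, 12)
  row 2: subtract 7×row1 = (0, 0, 12, 10)
  row 3: subtract 5×row1 = (0, 0, 5, 11)
step 3: normalize row 2 (÷12) = (0, 0, 1, 3)
  row 0: subtract 7×row2 = (1, 0, 0, 4)
  row 1: subtract 8×row2 = (0, 1, 0, 3)
  row 3: subtract 5×row2 = (0, 0, 0, 9)
step 4: normalize row 3 (÷9) = (0, 0, 0, 1)
  row 0: subtract 4×row3 = (1, 0, 0, 0)
  row 1: subtract 3×row3 = (0, 1, 0, 0)
  row 2: subtract 3×row3 = (0, 0, 1, 0)

rank = 4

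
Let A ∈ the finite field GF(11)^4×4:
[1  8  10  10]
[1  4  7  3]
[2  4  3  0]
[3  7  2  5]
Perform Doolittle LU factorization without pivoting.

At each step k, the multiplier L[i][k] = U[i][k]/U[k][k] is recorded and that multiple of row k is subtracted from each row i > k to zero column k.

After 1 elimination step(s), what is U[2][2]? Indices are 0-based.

U[2][2] = 5

k=0: U[0][0]=1
  eliminate (1,0): mult=1, new row 1: (0, 7, 8, 4); set L[1][0]=1
  eliminate (2,0): mult=2, new row 2: (0, 10, 5, 2); set L[2][0]=2
  eliminate (3,0): mult=3, new row 3: (0, 5, 5, 8); set L[3][0]=3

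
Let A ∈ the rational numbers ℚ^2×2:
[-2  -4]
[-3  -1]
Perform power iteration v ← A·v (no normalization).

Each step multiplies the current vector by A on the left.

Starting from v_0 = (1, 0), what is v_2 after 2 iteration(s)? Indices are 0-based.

v_0 = (1, 0).
v_1 = A·v_0 = (-2, -3).
v_2 = A·v_1 = (16, 9).

v_2 = (16, 9)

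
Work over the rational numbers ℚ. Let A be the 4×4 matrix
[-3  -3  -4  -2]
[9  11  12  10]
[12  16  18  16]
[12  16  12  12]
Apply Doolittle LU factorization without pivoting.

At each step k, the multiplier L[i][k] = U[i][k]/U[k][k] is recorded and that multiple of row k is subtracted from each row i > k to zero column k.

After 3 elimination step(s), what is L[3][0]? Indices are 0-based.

[col 0] pivot -3
  R1 -= -3*R0 → (0, 2, 0, 4)  (L[1][0] := -3)
  R2 -= -4*R0 → (0, 4, 2, 8)  (L[2][0] := -4)
  R3 -= -4*R0 → (0, 4, -4, 4)  (L[3][0] := -4)
[col 1] pivot 2
  R2 -= 2*R1 → (0, 0, 2, 0)  (L[2][1] := 2)
  R3 -= 2*R1 → (0, 0, -4, -4)  (L[3][1] := 2)
[col 2] pivot 2
  R3 -= -2*R2 → (0, 0, 0, -4)  (L[3][2] := -2)

L[3][0] = -4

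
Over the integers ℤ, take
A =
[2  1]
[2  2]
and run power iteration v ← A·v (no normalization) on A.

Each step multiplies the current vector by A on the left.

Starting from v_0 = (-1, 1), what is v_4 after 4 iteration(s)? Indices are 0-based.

v_0 = (-1, 1).
v_1 = A·v_0 = (-1, 0).
v_2 = A·v_1 = (-2, -2).
v_3 = A·v_2 = (-6, -8).
v_4 = A·v_3 = (-20, -28).

v_4 = (-20, -28)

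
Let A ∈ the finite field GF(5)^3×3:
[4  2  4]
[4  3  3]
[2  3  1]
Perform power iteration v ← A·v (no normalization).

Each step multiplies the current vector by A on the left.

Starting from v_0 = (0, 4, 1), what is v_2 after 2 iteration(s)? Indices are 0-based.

v_0 = (0, 4, 1).
v_1 = A·v_0 = (2, 0, 3).
v_2 = A·v_1 = (0, 2, 2).

v_2 = (0, 2, 2)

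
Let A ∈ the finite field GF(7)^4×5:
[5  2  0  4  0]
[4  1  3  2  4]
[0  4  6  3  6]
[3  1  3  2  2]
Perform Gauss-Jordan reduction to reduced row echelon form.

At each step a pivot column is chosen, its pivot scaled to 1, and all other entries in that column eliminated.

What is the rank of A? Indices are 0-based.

[1] R0 /= 5  ⇒  (1, 6, 0, 5, 0)
     R1 -= 4·R0  ⇒  (0, 5, 3, 3, 4)
     R3 -= 3·R0  ⇒  (0, 4, 3, 1, 2)
[2] R1 /= 5  ⇒  (0, 1, 2, 2, 5)
     R0 -= 6·R1  ⇒  (1, 0, 2, 0, 5)
     R2 -= 4·R1  ⇒  (0, 0, 5, 2, 0)
     R3 -= 4·R1  ⇒  (0, 0, 2, 0, 3)
[3] R2 /= 5  ⇒  (0, 0, 1, 6, 0)
     R0 -= 2·R2  ⇒  (1, 0, 0, 2, 5)
     R1 -= 2·R2  ⇒  (0, 1, 0, 4, 5)
     R3 -= 2·R2  ⇒  (0, 0, 0, 2, 3)
[4] R3 /= 2  ⇒  (0, 0, 0, 1, 5)
     R0 -= 2·R3  ⇒  (1, 0, 0, 0, 2)
     R1 -= 4·R3  ⇒  (0, 1, 0, 0, 6)
     R2 -= 6·R3  ⇒  (0, 0, 1, 0, 5)

rank = 4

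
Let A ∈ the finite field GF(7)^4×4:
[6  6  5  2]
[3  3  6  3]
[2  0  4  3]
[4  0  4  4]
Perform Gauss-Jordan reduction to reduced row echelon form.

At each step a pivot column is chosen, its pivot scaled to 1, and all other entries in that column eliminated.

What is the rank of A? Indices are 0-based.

rank = 4

step 1: normalize row 0 (÷6) = (1, 1, 2, 5)
  row 1: subtract 3×row0 = (0, 0, 0, 2)
  row 2: subtract 2×row0 = (0, 5, 0, 0)
  row 3: subtract 4×row0 = (0, 3, 3, 5)
step 2: exchange rows 1,2
step 2: normalize row 1 (÷5) = (0, 1, 0, 0)
  row 0: subtract 1×row1 = (1, 0, 2, 5)
  row 3: subtract 3×row1 = (0, 0, 3, 5)
step 3: exchange rows 2,3
step 3: normalize row 2 (÷3) = (0, 0, 1, 4)
  row 0: subtract 2×row2 = (1, 0, 0, 4)
step 4: normalize row 3 (÷2) = (0, 0, 0, 1)
  row 0: subtract 4×row3 = (1, 0, 0, 0)
  row 2: subtract 4×row3 = (0, 0, 1, 0)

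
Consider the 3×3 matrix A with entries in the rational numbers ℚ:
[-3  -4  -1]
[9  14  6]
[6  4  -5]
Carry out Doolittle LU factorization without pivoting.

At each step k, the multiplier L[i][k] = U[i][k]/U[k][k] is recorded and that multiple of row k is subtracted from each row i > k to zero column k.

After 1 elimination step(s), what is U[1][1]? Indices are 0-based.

k=0: U[0][0]=-3
  eliminate (1,0): mult=-3, new row 1: (0, 2, 3); set L[1][0]=-3
  eliminate (2,0): mult=-2, new row 2: (0, -4, -7); set L[2][0]=-2

U[1][1] = 2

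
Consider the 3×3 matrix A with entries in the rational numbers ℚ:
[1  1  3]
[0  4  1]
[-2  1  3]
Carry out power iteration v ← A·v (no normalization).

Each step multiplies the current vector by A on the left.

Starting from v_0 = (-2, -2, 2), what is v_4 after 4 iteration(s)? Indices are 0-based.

v_0 = (-2, -2, 2).
v_1 = A·v_0 = (2, -6, 8).
v_2 = A·v_1 = (20, -16, 14).
v_3 = A·v_2 = (46, -50, -14).
v_4 = A·v_3 = (-46, -214, -184).

v_4 = (-46, -214, -184)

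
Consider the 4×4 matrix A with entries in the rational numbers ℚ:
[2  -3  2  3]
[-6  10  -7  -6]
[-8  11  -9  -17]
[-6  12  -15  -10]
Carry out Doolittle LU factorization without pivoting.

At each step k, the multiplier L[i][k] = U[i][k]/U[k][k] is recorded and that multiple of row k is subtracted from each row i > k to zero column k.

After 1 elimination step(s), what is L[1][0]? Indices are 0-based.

[col 0] pivot 2
  R1 -= -3*R0 → (0, 1, -1, 3)  (L[1][0] := -3)
  R2 -= -4*R0 → (0, -1, -1, -5)  (L[2][0] := -4)
  R3 -= -3*R0 → (0, 3, -9, -1)  (L[3][0] := -3)

L[1][0] = -3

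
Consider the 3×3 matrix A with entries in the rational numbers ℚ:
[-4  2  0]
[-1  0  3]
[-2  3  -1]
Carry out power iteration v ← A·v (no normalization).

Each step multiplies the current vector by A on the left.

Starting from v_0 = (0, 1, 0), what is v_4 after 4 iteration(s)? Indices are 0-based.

v_0 = (0, 1, 0).
v_1 = A·v_0 = (2, 0, 3).
v_2 = A·v_1 = (-8, 7, -7).
v_3 = A·v_2 = (46, -13, 44).
v_4 = A·v_3 = (-210, 86, -175).

v_4 = (-210, 86, -175)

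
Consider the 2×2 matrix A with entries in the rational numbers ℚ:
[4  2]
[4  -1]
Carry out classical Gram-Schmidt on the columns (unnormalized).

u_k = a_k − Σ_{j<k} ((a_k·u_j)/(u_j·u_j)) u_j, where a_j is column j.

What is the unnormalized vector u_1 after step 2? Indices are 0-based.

u_1 = (3/2, -3/2)

Step 1: u_0 = a_0 = (4, 4).
Step 2: u_1 = a_1 − (1/8)·u_0 = (3/2, -3/2).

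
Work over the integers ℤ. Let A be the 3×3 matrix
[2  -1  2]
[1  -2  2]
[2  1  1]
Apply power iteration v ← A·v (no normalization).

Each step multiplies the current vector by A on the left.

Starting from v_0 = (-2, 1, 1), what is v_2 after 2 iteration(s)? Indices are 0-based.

v_0 = (-2, 1, 1).
v_1 = A·v_0 = (-3, -2, -2).
v_2 = A·v_1 = (-8, -3, -10).

v_2 = (-8, -3, -10)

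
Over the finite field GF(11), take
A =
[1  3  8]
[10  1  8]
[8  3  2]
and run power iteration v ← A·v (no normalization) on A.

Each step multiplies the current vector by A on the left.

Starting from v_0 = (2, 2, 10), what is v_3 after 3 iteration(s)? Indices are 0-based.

v_3 = (5, 1, 3)

v_0 = (2, 2, 10).
v_1 = A·v_0 = (0, 3, 9).
v_2 = A·v_1 = (4, 9, 5).
v_3 = A·v_2 = (5, 1, 3).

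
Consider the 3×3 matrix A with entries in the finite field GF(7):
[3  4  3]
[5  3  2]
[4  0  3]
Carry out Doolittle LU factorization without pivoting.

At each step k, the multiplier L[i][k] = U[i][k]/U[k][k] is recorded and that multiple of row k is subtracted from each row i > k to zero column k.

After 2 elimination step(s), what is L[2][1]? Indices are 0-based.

Step 1: pivot at (0,0) is 3.
  row1 ← row1 − (4)·row0  ⇒  L[1][0]=4, U row1=(0, 1, 4)
  row2 ← row2 − (6)·row0  ⇒  L[2][0]=6, U row2=(0, 4, 6)
Step 2: pivot at (1,1) is 1.
  row2 ← row2 − (4)·row1  ⇒  L[2][1]=4, U row2=(0, 0, 4)

L[2][1] = 4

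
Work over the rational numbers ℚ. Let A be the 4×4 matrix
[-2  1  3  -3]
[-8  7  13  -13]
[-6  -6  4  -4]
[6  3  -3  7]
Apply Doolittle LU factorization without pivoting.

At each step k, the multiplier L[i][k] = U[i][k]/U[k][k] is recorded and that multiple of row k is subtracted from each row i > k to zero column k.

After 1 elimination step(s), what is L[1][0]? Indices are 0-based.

k=0: U[0][0]=-2
  eliminate (1,0): mult=4, new row 1: (0, 3, 1, -1); set L[1][0]=4
  eliminate (2,0): mult=3, new row 2: (0, -9, -5, 5); set L[2][0]=3
  eliminate (3,0): mult=-3, new row 3: (0, 6, 6, -2); set L[3][0]=-3

L[1][0] = 4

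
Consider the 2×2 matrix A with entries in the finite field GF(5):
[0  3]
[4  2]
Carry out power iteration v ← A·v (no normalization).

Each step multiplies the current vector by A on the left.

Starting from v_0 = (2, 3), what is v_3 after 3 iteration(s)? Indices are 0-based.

v_0 = (2, 3).
v_1 = A·v_0 = (4, 4).
v_2 = A·v_1 = (2, 4).
v_3 = A·v_2 = (2, 1).

v_3 = (2, 1)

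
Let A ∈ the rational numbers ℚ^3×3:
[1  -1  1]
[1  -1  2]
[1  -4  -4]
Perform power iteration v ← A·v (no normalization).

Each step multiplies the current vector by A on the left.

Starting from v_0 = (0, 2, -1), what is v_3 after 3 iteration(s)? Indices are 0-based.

v_3 = (33, 62, -91)

v_0 = (0, 2, -1).
v_1 = A·v_0 = (-3, -4, -4).
v_2 = A·v_1 = (-3, -7, 29).
v_3 = A·v_2 = (33, 62, -91).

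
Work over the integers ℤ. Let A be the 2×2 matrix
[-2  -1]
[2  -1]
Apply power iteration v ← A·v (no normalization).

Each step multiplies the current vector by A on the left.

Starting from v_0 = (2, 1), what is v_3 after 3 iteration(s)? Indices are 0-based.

v_0 = (2, 1).
v_1 = A·v_0 = (-5, 3).
v_2 = A·v_1 = (7, -13).
v_3 = A·v_2 = (-1, 27).

v_3 = (-1, 27)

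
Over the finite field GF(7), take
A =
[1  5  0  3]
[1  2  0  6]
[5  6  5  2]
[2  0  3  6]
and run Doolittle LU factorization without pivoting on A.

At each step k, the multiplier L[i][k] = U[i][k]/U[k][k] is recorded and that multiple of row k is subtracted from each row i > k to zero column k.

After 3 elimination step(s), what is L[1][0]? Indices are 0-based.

k=0: U[0][0]=1
  eliminate (1,0): mult=1, new row 1: (0, 4, 0, 3); set L[1][0]=1
  eliminate (2,0): mult=5, new row 2: (0, 2, 5, 1); set L[2][0]=5
  eliminate (3,0): mult=2, new row 3: (0, 4, 3, 0); set L[3][0]=2
k=1: U[1][1]=4
  eliminate (2,1): mult=4, new row 2: (0, 0, 5, 3); set L[2][1]=4
  eliminate (3,1): mult=1, new row 3: (0, 0, 3, 4); set L[3][1]=1
k=2: U[2][2]=5
  eliminate (3,2): mult=2, new row 3: (0, 0, 0, 5); set L[3][2]=2

L[1][0] = 1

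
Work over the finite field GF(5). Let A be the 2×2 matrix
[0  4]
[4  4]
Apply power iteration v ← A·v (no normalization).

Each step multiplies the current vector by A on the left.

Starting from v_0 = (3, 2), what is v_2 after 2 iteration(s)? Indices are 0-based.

v_2 = (0, 2)

v_0 = (3, 2).
v_1 = A·v_0 = (3, 0).
v_2 = A·v_1 = (0, 2).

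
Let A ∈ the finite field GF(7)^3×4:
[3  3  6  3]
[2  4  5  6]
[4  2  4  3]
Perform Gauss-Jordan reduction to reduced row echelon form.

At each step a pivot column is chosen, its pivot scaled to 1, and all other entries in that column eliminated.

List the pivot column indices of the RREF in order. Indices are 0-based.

pivot columns: 0, 1, 2

step 1: normalize row 0 (÷3) = (1, 1, 2, 1)
  row 1: subtract 2×row0 = (0, 2, 1, 4)
  row 2: subtract 4×row0 = (0, 5, 3, 6)
step 2: normalize row 1 (÷2) = (0, 1, 4, 2)
  row 0: subtract 1×row1 = (1, 0, 5, 6)
  row 2: subtract 5×row1 = (0, 0, 4, 3)
step 3: normalize row 2 (÷4) = (0, 0, 1, 6)
  row 0: subtract 5×row2 = (1, 0, 0, 4)
  row 1: subtract 4×row2 = (0, 1, 0, 6)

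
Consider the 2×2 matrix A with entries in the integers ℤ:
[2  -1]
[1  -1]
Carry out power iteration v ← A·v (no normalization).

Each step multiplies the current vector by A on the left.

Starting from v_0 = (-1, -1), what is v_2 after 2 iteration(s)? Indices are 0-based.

v_2 = (-2, -1)

v_0 = (-1, -1).
v_1 = A·v_0 = (-1, 0).
v_2 = A·v_1 = (-2, -1).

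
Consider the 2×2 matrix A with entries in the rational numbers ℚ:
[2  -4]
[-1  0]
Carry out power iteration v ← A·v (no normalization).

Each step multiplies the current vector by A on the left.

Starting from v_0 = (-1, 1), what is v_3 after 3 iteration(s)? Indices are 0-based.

v_3 = (-56, 16)

v_0 = (-1, 1).
v_1 = A·v_0 = (-6, 1).
v_2 = A·v_1 = (-16, 6).
v_3 = A·v_2 = (-56, 16).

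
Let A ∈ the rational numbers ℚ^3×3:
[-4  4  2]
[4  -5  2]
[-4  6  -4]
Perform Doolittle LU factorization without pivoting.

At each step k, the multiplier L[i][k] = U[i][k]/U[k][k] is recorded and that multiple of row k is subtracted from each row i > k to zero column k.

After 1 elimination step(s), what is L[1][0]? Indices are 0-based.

[col 0] pivot -4
  R1 -= -1*R0 → (0, -1, 4)  (L[1][0] := -1)
  R2 -= 1*R0 → (0, 2, -6)  (L[2][0] := 1)

L[1][0] = -1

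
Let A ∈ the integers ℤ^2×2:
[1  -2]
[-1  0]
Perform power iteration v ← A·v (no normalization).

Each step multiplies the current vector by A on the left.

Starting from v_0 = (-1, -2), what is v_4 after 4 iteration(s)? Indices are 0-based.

v_4 = (9, -7)

v_0 = (-1, -2).
v_1 = A·v_0 = (3, 1).
v_2 = A·v_1 = (1, -3).
v_3 = A·v_2 = (7, -1).
v_4 = A·v_3 = (9, -7).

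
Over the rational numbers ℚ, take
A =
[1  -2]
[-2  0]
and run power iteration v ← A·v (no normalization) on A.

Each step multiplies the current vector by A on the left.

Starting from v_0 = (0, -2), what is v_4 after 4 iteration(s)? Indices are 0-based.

v_4 = (36, -40)

v_0 = (0, -2).
v_1 = A·v_0 = (4, 0).
v_2 = A·v_1 = (4, -8).
v_3 = A·v_2 = (20, -8).
v_4 = A·v_3 = (36, -40).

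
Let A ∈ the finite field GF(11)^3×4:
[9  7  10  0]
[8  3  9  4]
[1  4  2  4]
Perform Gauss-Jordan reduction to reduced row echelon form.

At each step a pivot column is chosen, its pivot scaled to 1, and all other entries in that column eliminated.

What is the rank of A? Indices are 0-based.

[1] R0 /= 9  ⇒  (1, 2, 6, 0)
     R1 -= 8·R0  ⇒  (0, 9, 5, 4)
     R2 -= 1·R0  ⇒  (0, 2, 7, 4)
[2] R1 /= 9  ⇒  (0, 1, 3, 9)
     R0 -= 2·R1  ⇒  (1, 0, 0, 4)
     R2 -= 2·R1  ⇒  (0, 0, 1, 8)
[3] R2 /= 1  ⇒  (0, 0, 1, 8)
     R1 -= 3·R2  ⇒  (0, 1, 0, 7)

rank = 3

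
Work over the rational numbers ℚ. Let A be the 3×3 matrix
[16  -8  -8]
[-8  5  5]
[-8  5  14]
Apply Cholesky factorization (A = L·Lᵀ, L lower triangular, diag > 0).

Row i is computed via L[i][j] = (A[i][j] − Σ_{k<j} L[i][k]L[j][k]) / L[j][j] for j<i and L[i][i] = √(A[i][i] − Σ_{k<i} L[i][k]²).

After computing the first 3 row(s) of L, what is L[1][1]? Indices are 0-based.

Step 1: L[0][0] = √(16) = 4.
  L[1][0] = (-8) / L[0][0] = -2.
Step 2: L[1][1] = √(1) = 1.
  L[2][0] = (-8) / L[0][0] = -2.
  L[2][1] = (1) / L[1][1] = 1.
Step 3: L[2][2] = √(9) = 3.

L[1][1] = 1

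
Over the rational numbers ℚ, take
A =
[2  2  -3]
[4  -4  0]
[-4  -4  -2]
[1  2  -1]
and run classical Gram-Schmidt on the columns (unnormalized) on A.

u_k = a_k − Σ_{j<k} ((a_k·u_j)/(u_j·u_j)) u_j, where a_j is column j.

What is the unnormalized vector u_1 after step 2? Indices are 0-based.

u_1 = (62/37, -172/37, -124/37, 68/37)

Step 1: u_0 = a_0 = (2, 4, -4, 1).
Step 2: u_1 = a_1 − (6/37)·u_0 = (62/37, -172/37, -124/37, 68/37).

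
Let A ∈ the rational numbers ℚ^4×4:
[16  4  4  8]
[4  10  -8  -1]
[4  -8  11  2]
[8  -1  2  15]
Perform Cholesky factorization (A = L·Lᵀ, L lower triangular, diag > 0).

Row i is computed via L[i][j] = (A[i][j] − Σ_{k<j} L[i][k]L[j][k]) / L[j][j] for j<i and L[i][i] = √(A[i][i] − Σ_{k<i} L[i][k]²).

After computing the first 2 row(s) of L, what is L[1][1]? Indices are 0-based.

L[1][1] = 3

Step 1: L[0][0] = √(16) = 4.
  L[1][0] = (4) / L[0][0] = 1.
Step 2: L[1][1] = √(9) = 3.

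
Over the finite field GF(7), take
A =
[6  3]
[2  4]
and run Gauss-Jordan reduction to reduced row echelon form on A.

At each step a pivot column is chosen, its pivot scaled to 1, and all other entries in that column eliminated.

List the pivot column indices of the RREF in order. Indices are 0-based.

[1] R0 /= 6  ⇒  (1, 4)
     R1 -= 2·R0  ⇒  (0, 3)
[2] R1 /= 3  ⇒  (0, 1)
     R0 -= 4·R1  ⇒  (1, 0)

pivot columns: 0, 1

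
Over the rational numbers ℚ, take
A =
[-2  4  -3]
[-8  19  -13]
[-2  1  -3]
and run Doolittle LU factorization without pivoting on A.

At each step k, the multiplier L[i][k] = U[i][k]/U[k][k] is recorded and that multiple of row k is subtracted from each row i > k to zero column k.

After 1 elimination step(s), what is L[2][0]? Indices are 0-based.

[col 0] pivot -2
  R1 -= 4*R0 → (0, 3, -1)  (L[1][0] := 4)
  R2 -= 1*R0 → (0, -3, 0)  (L[2][0] := 1)

L[2][0] = 1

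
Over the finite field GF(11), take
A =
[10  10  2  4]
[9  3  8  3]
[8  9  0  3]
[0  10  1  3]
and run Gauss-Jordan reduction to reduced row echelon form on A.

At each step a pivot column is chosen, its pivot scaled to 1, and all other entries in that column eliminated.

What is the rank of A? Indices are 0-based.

[1] R0 /= 10  ⇒  (1, 1, 9, 7)
     R1 -= 9·R0  ⇒  (0, 5, 4, 6)
     R2 -= 8·R0  ⇒  (0, 1, 5, 2)
[2] R1 /= 5  ⇒  (0, 1, 3, 10)
     R0 -= 1·R1  ⇒  (1, 0, 6, 8)
     R2 -= 1·R1  ⇒  (0, 0, 2, 3)
     R3 -= 10·R1  ⇒  (0, 0, 4, 2)
[3] R2 /= 2  ⇒  (0, 0, 1, 7)
     R0 -= 6·R2  ⇒  (1, 0, 0, 10)
     R1 -= 3·R2  ⇒  (0, 1, 0, 0)
     R3 -= 4·R2  ⇒  (0, 0, 0, 7)
[4] R3 /= 7  ⇒  (0, 0, 0, 1)
     R0 -= 10·R3  ⇒  (1, 0, 0, 0)
     R2 -= 7·R3  ⇒  (0, 0, 1, 0)

rank = 4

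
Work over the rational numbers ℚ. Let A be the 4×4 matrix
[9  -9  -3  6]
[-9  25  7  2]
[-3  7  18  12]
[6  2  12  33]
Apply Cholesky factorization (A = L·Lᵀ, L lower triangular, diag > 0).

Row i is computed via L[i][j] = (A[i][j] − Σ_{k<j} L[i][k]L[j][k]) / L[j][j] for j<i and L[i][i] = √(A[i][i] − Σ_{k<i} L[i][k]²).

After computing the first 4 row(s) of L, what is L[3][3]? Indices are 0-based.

Step 1: L[0][0] = √(9) = 3.
  L[1][0] = (-9) / L[0][0] = -3.
Step 2: L[1][1] = √(16) = 4.
  L[2][0] = (-3) / L[0][0] = -1.
  L[2][1] = (4) / L[1][1] = 1.
Step 3: L[2][2] = √(16) = 4.
  L[3][0] = (6) / L[0][0] = 2.
  L[3][1] = (8) / L[1][1] = 2.
  L[3][2] = (12) / L[2][2] = 3.
Step 4: L[3][3] = √(16) = 4.

L[3][3] = 4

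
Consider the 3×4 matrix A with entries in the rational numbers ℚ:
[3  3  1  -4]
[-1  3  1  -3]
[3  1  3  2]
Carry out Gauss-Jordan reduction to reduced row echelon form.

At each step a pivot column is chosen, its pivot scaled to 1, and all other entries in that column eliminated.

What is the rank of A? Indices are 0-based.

rank = 3

[1] R0 /= 3  ⇒  (1, 1, 1/3, -4/3)
     R1 -= -1·R0  ⇒  (0, 4, 4/3, -13/3)
     R2 -= 3·R0  ⇒  (0, -2, 2, 6)
[2] R1 /= 4  ⇒  (0, 1, 1/3, -13/12)
     R0 -= 1·R1  ⇒  (1, 0, 0, -1/4)
     R2 -= -2·R1  ⇒  (0, 0, 8/3, 23/6)
[3] R2 /= 8/3  ⇒  (0, 0, 1, 23/16)
     R1 -= 1/3·R2  ⇒  (0, 1, 0, -25/16)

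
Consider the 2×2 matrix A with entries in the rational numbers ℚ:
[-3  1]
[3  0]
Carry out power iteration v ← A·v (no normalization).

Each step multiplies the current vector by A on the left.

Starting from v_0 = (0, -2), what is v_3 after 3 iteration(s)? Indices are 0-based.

v_0 = (0, -2).
v_1 = A·v_0 = (-2, 0).
v_2 = A·v_1 = (6, -6).
v_3 = A·v_2 = (-24, 18).

v_3 = (-24, 18)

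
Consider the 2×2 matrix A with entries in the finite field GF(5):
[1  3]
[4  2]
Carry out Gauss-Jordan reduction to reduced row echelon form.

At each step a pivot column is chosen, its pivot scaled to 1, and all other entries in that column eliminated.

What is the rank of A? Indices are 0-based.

[1] R0 /= 1  ⇒  (1, 3)
     R1 -= 4·R0  ⇒  (0, 0)
column 1 empty below row 1

rank = 1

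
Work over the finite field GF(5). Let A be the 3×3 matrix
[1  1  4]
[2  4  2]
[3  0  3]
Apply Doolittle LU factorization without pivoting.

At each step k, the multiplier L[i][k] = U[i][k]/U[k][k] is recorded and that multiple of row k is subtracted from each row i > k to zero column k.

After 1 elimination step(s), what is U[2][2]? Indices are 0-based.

Step 1: pivot at (0,0) is 1.
  row1 ← row1 − (2)·row0  ⇒  L[1][0]=2, U row1=(0, 2, 4)
  row2 ← row2 − (3)·row0  ⇒  L[2][0]=3, U row2=(0, 2, 1)

U[2][2] = 1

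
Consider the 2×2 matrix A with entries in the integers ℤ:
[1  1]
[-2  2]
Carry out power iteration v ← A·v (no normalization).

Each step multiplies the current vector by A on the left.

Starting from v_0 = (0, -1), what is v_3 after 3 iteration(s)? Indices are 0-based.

v_0 = (0, -1).
v_1 = A·v_0 = (-1, -2).
v_2 = A·v_1 = (-3, -2).
v_3 = A·v_2 = (-5, 2).

v_3 = (-5, 2)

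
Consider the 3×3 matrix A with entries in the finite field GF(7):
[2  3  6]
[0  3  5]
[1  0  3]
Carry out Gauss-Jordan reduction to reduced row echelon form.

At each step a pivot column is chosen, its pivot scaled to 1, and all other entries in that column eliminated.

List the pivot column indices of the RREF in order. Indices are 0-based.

pivot columns: 0, 1, 2

[1] R0 /= 2  ⇒  (1, 5, 3)
     R2 -= 1·R0  ⇒  (0, 2, 0)
[2] R1 /= 3  ⇒  (0, 1, 4)
     R0 -= 5·R1  ⇒  (1, 0, 4)
     R2 -= 2·R1  ⇒  (0, 0, 6)
[3] R2 /= 6  ⇒  (0, 0, 1)
     R0 -= 4·R2  ⇒  (1, 0, 0)
     R1 -= 4·R2  ⇒  (0, 1, 0)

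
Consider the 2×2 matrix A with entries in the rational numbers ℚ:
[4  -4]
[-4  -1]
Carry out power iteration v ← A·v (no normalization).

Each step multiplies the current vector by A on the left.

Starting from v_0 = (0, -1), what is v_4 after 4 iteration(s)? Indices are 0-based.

v_0 = (0, -1).
v_1 = A·v_0 = (4, 1).
v_2 = A·v_1 = (12, -17).
v_3 = A·v_2 = (116, -31).
v_4 = A·v_3 = (588, -433).

v_4 = (588, -433)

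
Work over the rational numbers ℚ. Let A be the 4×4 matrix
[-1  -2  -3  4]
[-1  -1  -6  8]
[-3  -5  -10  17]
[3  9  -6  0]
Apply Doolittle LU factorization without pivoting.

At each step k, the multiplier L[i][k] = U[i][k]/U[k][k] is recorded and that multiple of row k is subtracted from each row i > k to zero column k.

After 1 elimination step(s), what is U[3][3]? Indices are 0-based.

k=0: U[0][0]=-1
  eliminate (1,0): mult=1, new row 1: (0, 1, -3, 4); set L[1][0]=1
  eliminate (2,0): mult=3, new row 2: (0, 1, -1, 5); set L[2][0]=3
  eliminate (3,0): mult=-3, new row 3: (0, 3, -15, 12); set L[3][0]=-3

U[3][3] = 12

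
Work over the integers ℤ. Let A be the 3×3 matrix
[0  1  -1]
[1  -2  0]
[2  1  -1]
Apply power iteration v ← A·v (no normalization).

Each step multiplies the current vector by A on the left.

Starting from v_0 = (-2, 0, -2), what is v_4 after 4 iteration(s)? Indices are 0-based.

v_0 = (-2, 0, -2).
v_1 = A·v_0 = (2, -2, -2).
v_2 = A·v_1 = (0, 6, 4).
v_3 = A·v_2 = (2, -12, 2).
v_4 = A·v_3 = (-14, 26, -10).

v_4 = (-14, 26, -10)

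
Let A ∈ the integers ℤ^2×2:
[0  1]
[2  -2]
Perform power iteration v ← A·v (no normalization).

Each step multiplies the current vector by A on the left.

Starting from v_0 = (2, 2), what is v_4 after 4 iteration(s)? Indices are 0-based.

v_4 = (-8, 24)

v_0 = (2, 2).
v_1 = A·v_0 = (2, 0).
v_2 = A·v_1 = (0, 4).
v_3 = A·v_2 = (4, -8).
v_4 = A·v_3 = (-8, 24).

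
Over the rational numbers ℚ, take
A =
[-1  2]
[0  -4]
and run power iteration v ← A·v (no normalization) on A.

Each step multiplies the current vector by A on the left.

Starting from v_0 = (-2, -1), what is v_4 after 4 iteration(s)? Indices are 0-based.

v_0 = (-2, -1).
v_1 = A·v_0 = (0, 4).
v_2 = A·v_1 = (8, -16).
v_3 = A·v_2 = (-40, 64).
v_4 = A·v_3 = (168, -256).

v_4 = (168, -256)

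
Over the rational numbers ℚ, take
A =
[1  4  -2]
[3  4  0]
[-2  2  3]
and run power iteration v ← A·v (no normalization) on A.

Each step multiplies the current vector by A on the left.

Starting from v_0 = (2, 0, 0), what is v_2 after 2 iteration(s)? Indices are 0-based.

v_0 = (2, 0, 0).
v_1 = A·v_0 = (2, 6, -4).
v_2 = A·v_1 = (34, 30, -4).

v_2 = (34, 30, -4)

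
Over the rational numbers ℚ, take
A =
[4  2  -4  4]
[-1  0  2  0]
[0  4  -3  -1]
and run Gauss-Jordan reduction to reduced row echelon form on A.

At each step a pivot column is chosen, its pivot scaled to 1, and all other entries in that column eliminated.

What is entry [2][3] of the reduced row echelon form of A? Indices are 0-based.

M[2][3] = 9/11

step 1: normalize row 0 (÷4) = (1, 1/2, -1, 1)
  row 1: subtract -1×row0 = (0, 1/2, 1, 1)
step 2: normalize row 1 (÷1/2) = (0, 1, 2, 2)
  row 0: subtract 1/2×row1 = (1, 0, -2, 0)
  row 2: subtract 4×row1 = (0, 0, -11, -9)
step 3: normalize row 2 (÷-11) = (0, 0, 1, 9/11)
  row 0: subtract -2×row2 = (1, 0, 0, 18/11)
  row 1: subtract 2×row2 = (0, 1, 0, 4/11)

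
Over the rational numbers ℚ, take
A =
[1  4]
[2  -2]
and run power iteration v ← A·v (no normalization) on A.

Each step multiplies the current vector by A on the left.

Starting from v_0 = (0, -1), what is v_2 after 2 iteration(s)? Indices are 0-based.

v_0 = (0, -1).
v_1 = A·v_0 = (-4, 2).
v_2 = A·v_1 = (4, -12).

v_2 = (4, -12)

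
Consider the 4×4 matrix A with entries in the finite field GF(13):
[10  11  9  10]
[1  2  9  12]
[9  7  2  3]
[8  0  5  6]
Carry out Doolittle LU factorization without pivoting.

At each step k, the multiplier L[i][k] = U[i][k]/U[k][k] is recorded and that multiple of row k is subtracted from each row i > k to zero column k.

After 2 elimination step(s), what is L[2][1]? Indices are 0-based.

L[2][1] = 4

Step 1: pivot at (0,0) is 10.
  row1 ← row1 − (4)·row0  ⇒  L[1][0]=4, U row1=(0, 10, 12, 11)
  row2 ← row2 − (10)·row0  ⇒  L[2][0]=10, U row2=(0, 1, 3, 7)
  row3 ← row3 − (6)·row0  ⇒  L[3][0]=6, U row3=(0, 12, 3, 11)
Step 2: pivot at (1,1) is 10.
  row2 ← row2 − (4)·row1  ⇒  L[2][1]=4, U row2=(0, 0, 7, 2)
  row3 ← row3 − (9)·row1  ⇒  L[3][1]=9, U row3=(0, 0, 12, 3)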